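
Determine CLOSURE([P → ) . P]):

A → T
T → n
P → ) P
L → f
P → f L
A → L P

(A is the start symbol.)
To compute CLOSURE, for each item [A → α.Bβ] where B is a non-terminal, add [B → .γ] for all productions B → γ; repeat for the newly added items until nothing changes.

Start with: [P → ) . P]
  [P → ) . P] has the dot before P: add [P → . ) P], [P → . f L]
No further items can be added.

CLOSURE = { [P → ) . P], [P → . ) P], [P → . f L] }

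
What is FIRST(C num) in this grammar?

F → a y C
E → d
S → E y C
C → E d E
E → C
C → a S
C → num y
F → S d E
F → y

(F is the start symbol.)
{ 'a', 'd', 'num' }

FIRST sets of the non-terminals involved (from the grammar, by fixed-point iteration):
  FIRST(C) = { 'a', 'd', 'num' }

To compute FIRST(C num), process the symbols left to right:
Symbol C is a non-terminal. Add FIRST(C) \ {ε} = { 'a', 'd', 'num' }
C is not nullable (ε ∉ FIRST(C)), so stop here.
FIRST(C num) = { 'a', 'd', 'num' }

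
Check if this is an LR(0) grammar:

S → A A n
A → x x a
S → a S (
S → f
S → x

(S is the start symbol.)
No. Shift-reduce conflict between [S → x .] and [A → x . x a]

A grammar is LR(0) if no state in the canonical LR(0) collection has:
  - both a shift item (dot before a terminal) and a complete item (shift-reduce conflict), or
  - two or more complete items (reduce-reduce conflict; the accept item [S' → S .] counts as a complete item here).

Augment with S' → S and build the canonical LR(0) collection (I0 = CLOSURE({[S' → . S]}), then GOTO on every symbol after a dot until no new states appear). It has 13 states:
  I0: { [A → . x x a], [S → . A A n], [S → . a S (], [S → . f], [S → . x], [S' → . S] }  — shift
  I1: { [A → . x x a], [S → A . A n] }  — shift
  I2: { [S' → S .] }  — accept
  I3: { [A → . x x a], [S → . A A n], [S → . a S (], [S → . f], [S → . x], [S → a . S (] }  — shift
  I4: { [S → f .] }  — reduce
  I5: { [A → x . x a], [S → x .] }  — shift, reduce
  I6: { [A → x x . a] }  — shift
  I7: { [A → x x a .] }  — reduce
  I8: { [S → a S . (] }  — shift
  I9: { [S → a S ( .] }  — reduce
  I10: { [S → A A . n] }  — shift
  I11: { [A → x . x a] }  — shift
  I12: { [S → A A n .] }  — reduce

Conflict in state I5:
  Shift-reduce conflict between [S → x .] and [A → x . x a]
So the grammar is NOT LR(0).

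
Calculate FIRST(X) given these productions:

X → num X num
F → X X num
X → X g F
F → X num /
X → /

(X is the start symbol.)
{ '/', 'num' }

From X → num X num:
  - num is a terminal: add 'num' and stop
From X → X g F:
  - X is the symbol being defined: contributes nothing new
    X is not nullable, so stop
From X → /:
  - '/' is a terminal: add '/' and stop

Collecting: FIRST(X) = { '/', 'num' }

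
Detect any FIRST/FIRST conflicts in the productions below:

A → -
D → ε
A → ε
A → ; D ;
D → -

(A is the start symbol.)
No FIRST/FIRST conflicts.

A FIRST/FIRST conflict occurs when two productions N → α and N → β for the same non-terminal have FIRST(α) ∩ FIRST(β) ≠ ∅ (with ε ∈ FIRST of a nullable right-hand side, so two nullable alternatives also conflict).

Productions for A:
  A → -: FIRST = { '-' }
  A → ε: FIRST = { ε }
  A → ; D ;: FIRST = { ';' }
Productions for D:
  D → ε: FIRST = { ε }
  D → -: FIRST = { '-' }

All alternatives of each non-terminal have pairwise disjoint FIRST sets.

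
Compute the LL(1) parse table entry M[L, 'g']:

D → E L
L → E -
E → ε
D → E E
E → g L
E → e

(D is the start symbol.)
To find M[L, 'g'], we find productions for L where 'g' is in the predict set (PREDICT(N → α) = (FIRST(α) \ {ε}) ∪ (FOLLOW(N) if α ⇒* ε)).

Relevant sets:
  FIRST(E) = { 'e', 'g', ε }

L → E -: PREDICT = { '-', 'e', 'g' }
  'g' is in predict set, so this production goes in M[L, 'g']

M[L, 'g'] = L → E -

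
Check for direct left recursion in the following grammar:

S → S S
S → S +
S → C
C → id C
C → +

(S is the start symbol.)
Direct left recursion occurs when N → N α for some non-terminal N (the right-hand side begins with the left-hand side itself).

S → S S: LEFT RECURSIVE (starts with S)
S → S +: LEFT RECURSIVE (starts with S)
S → C: starts with C
C → id C: starts with id
C → +: starts with '+'

The grammar has direct left recursion on: S.

Answer: Yes, S is left-recursive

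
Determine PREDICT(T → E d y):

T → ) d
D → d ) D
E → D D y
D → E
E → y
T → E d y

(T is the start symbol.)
PREDICT(T → E d y) = (FIRST(RHS) \ {ε}) ∪ (FOLLOW(T) if ε ∈ FIRST(RHS), i.e. RHS ⇒* ε)
FIRST(E) = { 'd', 'y' }
FIRST(E d y) = { 'd', 'y' }
ε ∉ FIRST(E d y), so FOLLOW(T) is not added.
PREDICT(T → E d y) = { 'd', 'y' }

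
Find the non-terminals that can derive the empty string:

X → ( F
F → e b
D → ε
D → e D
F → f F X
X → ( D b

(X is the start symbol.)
{ 'D' }

ε-productions: D → ε
So D is immediately nullable.
No further non-terminal can be added: every production for the remaining non-terminals contains a terminal or a non-nullable non-terminal.
Nullable = { 'D' }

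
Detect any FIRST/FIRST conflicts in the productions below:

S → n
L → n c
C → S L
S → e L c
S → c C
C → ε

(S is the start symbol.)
No FIRST/FIRST conflicts.

FIRST sets of the non-terminals at (or reachable through a nullable prefix from) the front of some alternative:
  FIRST(S) = { 'c', 'e', 'n' }

Productions for S:
  S → n: FIRST = { 'n' }
  S → e L c: FIRST = { 'e' }
  S → c C: FIRST = { 'c' }
Productions for C:
  C → S L: FIRST = { 'c', 'e', 'n' }
  C → ε: FIRST = { ε }
L has only one production, so no FIRST/FIRST conflict is possible there.

All alternatives of each non-terminal have pairwise disjoint FIRST sets.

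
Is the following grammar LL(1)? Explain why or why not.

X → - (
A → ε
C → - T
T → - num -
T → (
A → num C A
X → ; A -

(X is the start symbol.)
A grammar is LL(1) if for each non-terminal N with multiple productions, the predict sets of those productions are pairwise disjoint, where PREDICT(N → α) = (FIRST(α) \ {ε}) ∪ (FOLLOW(N) if α ⇒* ε).

Relevant sets:
  FOLLOW(A) = { '-' }

For X:
  PREDICT(X → '-' '(') = { '-' }
  PREDICT(X → ';' A '-') = { ';' }
For A:
  PREDICT(A → ε) = { '-' }
  PREDICT(A → num C A) = { 'num' }
For T:
  PREDICT(T → '-' num '-') = { '-' }
  PREDICT(T → '(') = { '(' }
C has a single production, so nothing to check there.

All predict sets are disjoint. The grammar IS LL(1).

Answer: Yes, the grammar is LL(1).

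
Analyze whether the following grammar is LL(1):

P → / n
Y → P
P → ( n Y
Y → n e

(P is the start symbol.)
Relevant sets:
  FIRST(P) = { '(', '/' }

For P:
  PREDICT(P → '/' n) = { '/' }
  PREDICT(P → '(' n Y) = { '(' }
For Y:
  PREDICT(Y → P) = { '(', '/' }
  PREDICT(Y → n e) = { 'n' }

All predict sets are disjoint. The grammar IS LL(1).

Answer: Yes, the grammar is LL(1).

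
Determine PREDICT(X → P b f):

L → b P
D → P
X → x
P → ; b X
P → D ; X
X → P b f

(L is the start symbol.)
{ ';' }

PREDICT(X → P b f) = (FIRST(RHS) \ {ε}) ∪ (FOLLOW(X) if ε ∈ FIRST(RHS), i.e. RHS ⇒* ε)
FIRST(P) = { ';' }
FIRST(P b f) = { ';' }
ε ∉ FIRST(P b f), so FOLLOW(X) is not added.
PREDICT(X → P b f) = { ';' }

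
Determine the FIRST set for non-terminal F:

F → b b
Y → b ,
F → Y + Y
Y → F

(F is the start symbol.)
{ 'b' }

To compute FIRST(F), examine every production with F on the left-hand side, reading each right-hand side left to right until a non-nullable symbol is reached.

FIRST sets of the other non-terminals involved (by the same procedure, iterated to a fixed point):
  FIRST(Y) = { 'b' }

From F → b b:
  - b is a terminal: add 'b' and stop
From F → Y + Y:
  - Y is a non-terminal: add FIRST(Y) \ {ε} = { 'b' }
    Y is not nullable, so stop

Collecting: FIRST(F) = { 'b' }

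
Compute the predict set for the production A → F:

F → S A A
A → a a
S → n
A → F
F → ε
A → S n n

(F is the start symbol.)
PREDICT(A → F) = (FIRST(RHS) \ {ε}) ∪ (FOLLOW(A) if ε ∈ FIRST(RHS), i.e. RHS ⇒* ε)
FIRST(F) = { 'n', ε }
FIRST(F) = { 'n', ε }
ε ∈ FIRST(F) (the right-hand side is nullable), so add FOLLOW(A) = { $, 'a', 'n' }
PREDICT(A → F) = { $, 'a', 'n' }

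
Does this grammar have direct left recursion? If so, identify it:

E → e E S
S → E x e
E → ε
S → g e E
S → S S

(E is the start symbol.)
Direct left recursion occurs when N → N α for some non-terminal N (the right-hand side begins with the left-hand side itself).

E → e E S: starts with e
S → E x e: starts with E
E → ε: starts with ε
S → g e E: starts with g
S → S S: LEFT RECURSIVE (starts with S)

The grammar has direct left recursion on: S.

Answer: Yes, S is left-recursive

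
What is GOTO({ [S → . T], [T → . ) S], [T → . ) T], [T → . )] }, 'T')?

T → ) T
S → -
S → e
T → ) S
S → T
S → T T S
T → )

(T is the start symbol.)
{ [S → T .] }

GOTO(I, 'T') = CLOSURE({ [A → αX.β] : [A → α.Xβ] ∈ I, X = 'T' })

Items with dot before 'T', with the dot advanced:
  [S → . T] → [S → T .]
Closure adds nothing (no advanced item has the dot before a non-terminal).

GOTO = { [S → T .] }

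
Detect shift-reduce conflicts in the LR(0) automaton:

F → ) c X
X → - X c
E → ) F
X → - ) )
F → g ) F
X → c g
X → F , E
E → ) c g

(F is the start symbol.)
No shift-reduce conflicts

A shift-reduce conflict occurs when an LR(0) state has both:
  - a complete (reduce) item [A → α .] (dot at the end), and
  - a shift item [B → β . c γ] (dot before a terminal).

Augment with F' → F and build the canonical LR(0) collection (I0 = CLOSURE({[F' → . F]}), then GOTO on every symbol after a dot until no new states appear). It has 22 states:
  I0: { [F → . ) c X], [F → . g ) F], [F' → . F] }  — shift
  I1: { [F → ) . c X] }  — shift
  I2: { [F' → F .] }  — accept
  I3: { [F → g . ) F] }  — shift
  I4: { [F → . ) c X], [F → . g ) F], [F → g ) . F] }  — shift
  I5: { [F → g ) F .] }  — reduce
  I6: { [F → ) c . X], [F → . ) c X], [F → . g ) F], [X → . - ) )], [X → . - X c], [X → . F , E], [X → . c g] }  — shift
  I7: { [F → . ) c X], [F → . g ) F], [X → - . ) )], [X → - . X c], [X → . - ) )], [X → . - X c], [X → . F , E], [X → . c g] }  — shift
  I8: { [X → F . , E] }  — shift
  I9: { [F → ) c X .] }  — reduce
  I10: { [X → c . g] }  — shift
  I11: { [X → c g .] }  — reduce
  I12: { [E → . ) F], [E → . ) c g], [X → F , . E] }  — shift
  I13: { [E → ) . F], [E → ) . c g], [F → . ) c X], [F → . g ) F] }  — shift
  I14: { [X → F , E .] }  — reduce
  I15: { [E → ) F .] }  — reduce
  I16: { [E → ) c . g] }  — shift
  I17: { [E → ) c g .] }  — reduce
  I18: { [F → ) . c X], [X → - ) . )] }  — shift
  I19: { [X → - X . c] }  — shift
  I20: { [X → - X c .] }  — reduce
  I21: { [X → - ) ) .] }  — reduce

No state contains both a complete item and a shift item.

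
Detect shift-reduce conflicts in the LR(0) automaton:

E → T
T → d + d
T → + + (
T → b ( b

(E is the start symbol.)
A shift-reduce conflict occurs when an LR(0) state has both:
  - a complete (reduce) item [A → α .] (dot at the end), and
  - a shift item [B → β . c γ] (dot before a terminal).

Augment with E' → E and build the canonical LR(0) collection (I0 = CLOSURE({[E' → . E]}), then GOTO on every symbol after a dot until no new states appear). It has 12 states:
  I0: { [E → . T], [E' → . E], [T → . + + (], [T → . b ( b], [T → . d + d] }  — shift
  I1: { [T → + . + (] }  — shift
  I2: { [E' → E .] }  — accept
  I3: { [E → T .] }  — reduce
  I4: { [T → b . ( b] }  — shift
  I5: { [T → d . + d] }  — shift
  I6: { [T → d + . d] }  — shift
  I7: { [T → d + d .] }  — reduce
  I8: { [T → b ( . b] }  — shift
  I9: { [T → b ( b .] }  — reduce
  I10: { [T → + + . (] }  — shift
  I11: { [T → + + ( .] }  — reduce

No state contains both a complete item and a shift item.

Answer: No shift-reduce conflicts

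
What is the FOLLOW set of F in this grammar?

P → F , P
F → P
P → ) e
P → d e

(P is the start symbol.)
{ ',' }

In P → F , P: F is followed by ',' P, add FIRST(',' P) \ {ε} = { ',' }

Taking the union: FOLLOW(F) = { ',' }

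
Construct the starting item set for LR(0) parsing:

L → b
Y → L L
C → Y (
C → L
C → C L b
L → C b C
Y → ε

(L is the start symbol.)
{ [C → . C L b], [C → . L], [C → . Y (], [L → . C b C], [L → . b], [L' → . L], [Y → . L L], [Y → .] }

First, augment the grammar with L' → L
I₀ = CLOSURE({ [L' → . L] }):
  [L' → . L] has the dot before L: add [L → . b], [L → . C b C]
  [L → . C b C] has the dot before C: add [C → . Y (], [C → . L], [C → . C L b]
  [C → . Y (] has the dot before Y: add [Y → . L L], [Y → .]
No further items can be added.

I₀ = { [C → . C L b], [C → . L], [C → . Y (], [L → . C b C], [L → . b], [L' → . L], [Y → . L L], [Y → .] }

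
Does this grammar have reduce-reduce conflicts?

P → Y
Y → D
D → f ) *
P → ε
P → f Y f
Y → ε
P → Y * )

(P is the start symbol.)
A reduce-reduce conflict occurs when an LR(0) state has two complete items [A → α .] and [B → β .] — both call for a reduction, and with no lookahead the parser cannot choose between them.

Augment with P' → P and build the canonical LR(0) collection (I0 = CLOSURE({[P' → . P]}), then GOTO on every symbol after a dot until no new states appear). It has 12 states:
  I0: { [D → . f ) *], [P → . Y * )], [P → . Y], [P → . f Y f], [P → .], [P' → . P], [Y → . D], [Y → .] }  — shift, 2 reduces
  I1: { [Y → D .] }  — reduce
  I2: { [P' → P .] }  — accept
  I3: { [P → Y . * )], [P → Y .] }  — shift, reduce
  I4: { [D → . f ) *], [D → f . ) *], [P → f . Y f], [Y → . D], [Y → .] }  — shift, reduce
  I5: { [D → f ) . *] }  — shift
  I6: { [P → f Y . f] }  — shift
  I7: { [D → f . ) *] }  — shift
  I8: { [P → f Y f .] }  — reduce
  I9: { [D → f ) * .] }  — reduce
  I10: { [P → Y * . )] }  — shift
  I11: { [P → Y * ) .] }  — reduce

I0 contains complete items [P → .], [Y → .] — reduce-reduce conflict.

Answer: Yes — I0: [P → .] vs [Y → .]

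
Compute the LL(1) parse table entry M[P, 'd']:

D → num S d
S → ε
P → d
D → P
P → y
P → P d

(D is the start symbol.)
To find M[P, 'd'], we find productions for P where 'd' is in the predict set (PREDICT(N → α) = (FIRST(α) \ {ε}) ∪ (FOLLOW(N) if α ⇒* ε)).

Relevant sets:
  FIRST(P) = { 'd', 'y' }

P → d: PREDICT = { 'd' }
  'd' is in predict set, so this production goes in M[P, 'd']
P → y: PREDICT = { 'y' }
P → P d: PREDICT = { 'd', 'y' }
  'd' is in predict set, so this production goes in M[P, 'd']

M[P, 'd'] = P → d, P → P d  (a multiply-defined cell — the grammar is not LL(1))

Answer: P → d, P → P d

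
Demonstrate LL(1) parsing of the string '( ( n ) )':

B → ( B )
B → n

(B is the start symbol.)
LL(1) parsing maintains a stack (initially the start symbol over $) and the input. At each step: if the stack top is a terminal, match it against the current input token; if it is a non-terminal N, replace it with the RHS of M[N, lookahead] (the unique production whose predict set contains the lookahead).

Stack is shown with the top on the left.

Stack      Input        Action
------------------------------
B $        ( ( n ) ) $  output B → ( B )
( B ) $    ( ( n ) ) $  match '('
B ) $      ( n ) ) $    output B → ( B )
( B ) ) $  ( n ) ) $    match '('
B ) ) $    n ) ) $      output B → n
n ) ) $    n ) ) $      match 'n'
) ) $      ) ) $        match ')'
) $        ) $          match ')'
$          $            accept

The string is accepted.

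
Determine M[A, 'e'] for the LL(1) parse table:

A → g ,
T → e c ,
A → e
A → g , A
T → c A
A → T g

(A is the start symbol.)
A → e, A → T g

To find M[A, 'e'], we find productions for A where 'e' is in the predict set (PREDICT(N → α) = (FIRST(α) \ {ε}) ∪ (FOLLOW(N) if α ⇒* ε)).

Relevant sets:
  FIRST(T) = { 'c', 'e' }

A → g ,: PREDICT = { 'g' }
A → e: PREDICT = { 'e' }
  'e' is in predict set, so this production goes in M[A, 'e']
A → g , A: PREDICT = { 'g' }
A → T g: PREDICT = { 'c', 'e' }
  'e' is in predict set, so this production goes in M[A, 'e']

M[A, 'e'] = A → e, A → T g  (a multiply-defined cell — the grammar is not LL(1))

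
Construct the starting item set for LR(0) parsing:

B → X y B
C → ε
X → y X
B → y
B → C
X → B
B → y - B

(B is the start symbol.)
{ [B → . C], [B → . X y B], [B → . y - B], [B → . y], [B' → . B], [C → .], [X → . B], [X → . y X] }

First, augment the grammar with B' → B
I₀ = CLOSURE({ [B' → . B] }):
  [B' → . B] has the dot before B: add [B → . X y B], [B → . y], [B → . C], [B → . y - B]
  [B → . X y B] has the dot before X: add [X → . y X], [X → . B]
  [B → . C] has the dot before C: add [C → .]
No further items can be added.

I₀ = { [B → . C], [B → . X y B], [B → . y - B], [B → . y], [B' → . B], [C → .], [X → . B], [X → . y X] }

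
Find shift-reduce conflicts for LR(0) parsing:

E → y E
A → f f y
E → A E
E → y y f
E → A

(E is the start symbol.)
Yes — I1: [E → A .] vs [A → . f f y]; I7: [E → y y f .] vs [A → f . f y]

A shift-reduce conflict occurs when an LR(0) state has both:
  - a complete (reduce) item [A → α .] (dot at the end), and
  - a shift item [B → β . c γ] (dot before a terminal).

Augment with E' → E and build the canonical LR(0) collection (I0 = CLOSURE({[E' → . E]}), then GOTO on every symbol after a dot until no new states appear). It has 11 states:
  I0: { [A → . f f y], [E → . A E], [E → . A], [E → . y E], [E → . y y f], [E' → . E] }  — shift
  I1: { [A → . f f y], [E → . A E], [E → . A], [E → . y E], [E → . y y f], [E → A . E], [E → A .] }  — shift, reduce
  I2: { [E' → E .] }  — accept
  I3: { [A → f . f y] }  — shift
  I4: { [A → . f f y], [E → . A E], [E → . A], [E → . y E], [E → . y y f], [E → y . E], [E → y . y f] }  — shift
  I5: { [E → y E .] }  — reduce
  I6: { [A → . f f y], [E → . A E], [E → . A], [E → . y E], [E → . y y f], [E → y . E], [E → y . y f], [E → y y . f] }  — shift
  I7: { [A → f . f y], [E → y y f .] }  — shift, reduce
  I8: { [A → f f . y] }  — shift
  I9: { [A → f f y .] }  — reduce
  I10: { [E → A E .] }  — reduce

I1 contains reduce item [E → A .] and shift items [A → . f f y], [E → . y E], [E → . y y f] — shift-reduce conflict.
I7 contains reduce item [E → y y f .] and shift item [A → f . f y] — shift-reduce conflict.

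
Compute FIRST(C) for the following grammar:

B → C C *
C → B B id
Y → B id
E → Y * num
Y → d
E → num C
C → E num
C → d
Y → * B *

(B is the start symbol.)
To compute FIRST(C), examine every production with C on the left-hand side, reading each right-hand side left to right until a non-nullable symbol is reached.

FIRST sets of the other non-terminals involved (by the same procedure, iterated to a fixed point):
  FIRST(B) = { '*', 'd', 'num' }
  FIRST(E) = { '*', 'd', 'num' }

From C → B B id:
  - B is a non-terminal: add FIRST(B) \ {ε} = { '*', 'd', 'num' }
    B is not nullable, so stop
From C → E num:
  - E is a non-terminal: add FIRST(E) \ {ε} = { '*', 'd', 'num' }
    E is not nullable, so stop
From C → d:
  - d is a terminal: add 'd' and stop

Collecting: FIRST(C) = { '*', 'd', 'num' }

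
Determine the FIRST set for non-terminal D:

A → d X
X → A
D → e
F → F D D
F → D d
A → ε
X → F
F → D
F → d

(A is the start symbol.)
From D → e:
  - e is a terminal: add 'e' and stop

Collecting: FIRST(D) = { 'e' }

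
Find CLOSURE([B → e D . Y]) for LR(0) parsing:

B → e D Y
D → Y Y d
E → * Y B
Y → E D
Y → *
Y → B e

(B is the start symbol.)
{ [B → . e D Y], [B → e D . Y], [E → . * Y B], [Y → . *], [Y → . B e], [Y → . E D] }

To compute CLOSURE, for each item [A → α.Bβ] where B is a non-terminal, add [B → .γ] for all productions B → γ; repeat for the newly added items until nothing changes.

Start with: [B → e D . Y]
  [B → e D . Y] has the dot before Y: add [Y → . E D], [Y → . *], [Y → . B e]
  [Y → . E D] has the dot before E: add [E → . * Y B]
  [Y → . B e] has the dot before B: add [B → . e D Y]
No further items can be added.

CLOSURE = { [B → . e D Y], [B → e D . Y], [E → . * Y B], [Y → . *], [Y → . B e], [Y → . E D] }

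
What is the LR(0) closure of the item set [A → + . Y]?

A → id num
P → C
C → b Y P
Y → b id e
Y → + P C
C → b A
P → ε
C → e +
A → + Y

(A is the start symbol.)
{ [A → + . Y], [Y → . + P C], [Y → . b id e] }

To compute CLOSURE, for each item [A → α.Bβ] where B is a non-terminal, add [B → .γ] for all productions B → γ; repeat for the newly added items until nothing changes.

Start with: [A → + . Y]
  [A → + . Y] has the dot before Y: add [Y → . b id e], [Y → . + P C]
No further items can be added.

CLOSURE = { [A → + . Y], [Y → . + P C], [Y → . b id e] }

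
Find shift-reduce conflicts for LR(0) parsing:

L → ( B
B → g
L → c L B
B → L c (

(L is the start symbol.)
A shift-reduce conflict occurs when an LR(0) state has both:
  - a complete (reduce) item [A → α .] (dot at the end), and
  - a shift item [B → β . c γ] (dot before a terminal).

Augment with L' → L and build the canonical LR(0) collection (I0 = CLOSURE({[L' → . L]}), then GOTO on every symbol after a dot until no new states appear). It has 11 states:
  I0: { [L → . ( B], [L → . c L B], [L' → . L] }  — shift
  I1: { [B → . L c (], [B → . g], [L → ( . B], [L → . ( B], [L → . c L B] }  — shift
  I2: { [L' → L .] }  — accept
  I3: { [L → . ( B], [L → . c L B], [L → c . L B] }  — shift
  I4: { [B → . L c (], [B → . g], [L → . ( B], [L → . c L B], [L → c L . B] }  — shift
  I5: { [L → c L B .] }  — reduce
  I6: { [B → L . c (] }  — shift
  I7: { [B → g .] }  — reduce
  I8: { [B → L c . (] }  — shift
  I9: { [B → L c ( .] }  — reduce
  I10: { [L → ( B .] }  — reduce

No state contains both a complete item and a shift item.

Answer: No shift-reduce conflicts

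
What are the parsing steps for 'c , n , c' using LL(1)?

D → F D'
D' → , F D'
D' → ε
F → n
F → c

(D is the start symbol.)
LL(1) parsing maintains a stack (initially the start symbol over $) and the input. At each step: if the stack top is a terminal, match it against the current input token; if it is a non-terminal N, replace it with the RHS of M[N, lookahead] (the unique production whose predict set contains the lookahead).

Stack is shown with the top on the left.

Stack     Input        Action
-----------------------------
D $       c , n , c $  output D → F D'
F D' $    c , n , c $  output F → c
c D' $    c , n , c $  match 'c'
D' $      , n , c $    output D' → , F D'
, F D' $  , n , c $    match ','
F D' $    n , c $      output F → n
n D' $    n , c $      match 'n'
D' $      , c $        output D' → , F D'
, F D' $  , c $        match ','
F D' $    c $          output F → c
c D' $    c $          match 'c'
D' $      $            output D' → ε
$         $            accept

The string is accepted.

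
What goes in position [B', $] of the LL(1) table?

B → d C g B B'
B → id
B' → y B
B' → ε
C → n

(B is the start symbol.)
To find M[B', $], we find productions for B' where $ is in the predict set (PREDICT(N → α) = (FIRST(α) \ {ε}) ∪ (FOLLOW(N) if α ⇒* ε)).

Relevant sets:
  FOLLOW(B') = { $, 'y' }

B' → y B: PREDICT = { 'y' }
B' → ε: PREDICT = { $, 'y' }
  $ is in predict set, so this production goes in M[B', $]

M[B', $] = B' → ε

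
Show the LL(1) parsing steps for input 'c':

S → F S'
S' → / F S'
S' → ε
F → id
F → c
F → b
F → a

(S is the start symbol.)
Stack is shown with the top on the left.

Stack   Input  Action
---------------------
S $     c $    output S → F S'
F S' $  c $    output F → c
c S' $  c $    match 'c'
S' $    $      output S' → ε
$       $      accept

The string is accepted.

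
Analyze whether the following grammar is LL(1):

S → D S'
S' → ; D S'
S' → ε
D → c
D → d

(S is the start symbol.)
Yes, the grammar is LL(1).

A grammar is LL(1) if for each non-terminal N with multiple productions, the predict sets of those productions are pairwise disjoint, where PREDICT(N → α) = (FIRST(α) \ {ε}) ∪ (FOLLOW(N) if α ⇒* ε).

Relevant sets:
  FOLLOW(S') = { $ }

For S':
  PREDICT(S' → ';' D S') = { ';' }
  PREDICT(S' → ε) = { $ }
For D:
  PREDICT(D → c) = { 'c' }
  PREDICT(D → d) = { 'd' }
S has a single production, so nothing to check there.

All predict sets are disjoint. The grammar IS LL(1).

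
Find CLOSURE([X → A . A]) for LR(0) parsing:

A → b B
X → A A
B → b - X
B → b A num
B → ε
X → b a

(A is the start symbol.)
Start with: [X → A . A]
  [X → A . A] has the dot before A: add [A → . b B]
No further items can be added.

CLOSURE = { [A → . b B], [X → A . A] }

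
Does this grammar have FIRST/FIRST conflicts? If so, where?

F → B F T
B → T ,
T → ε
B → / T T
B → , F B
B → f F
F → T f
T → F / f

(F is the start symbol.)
A FIRST/FIRST conflict occurs when two productions N → α and N → β for the same non-terminal have FIRST(α) ∩ FIRST(β) ≠ ∅ (with ε ∈ FIRST of a nullable right-hand side, so two nullable alternatives also conflict).

FIRST sets of the non-terminals at (or reachable through a nullable prefix from) the front of some alternative:
  FIRST(B) = { ',', '/', 'f' }
  FIRST(T) = { ',', '/', 'f', ε }
  FIRST(F) = { ',', '/', 'f' }

Productions for F:
  F → B F T: FIRST = { ',', '/', 'f' }
  F → T f: FIRST = { ',', '/', 'f' }
Productions for B:
  B → T ,: FIRST = { ',', '/', 'f' }
  B → / T T: FIRST = { '/' }
  B → , F B: FIRST = { ',' }
  B → f F: FIRST = { 'f' }
Productions for T:
  T → ε: FIRST = { ε }
  T → F / f: FIRST = { ',', '/', 'f' }

Conflict for F: F → B F T and F → T f
  Overlap: { ',', '/', 'f' }
Conflict for B: B → T , and B → / T T
  Overlap: { '/' }
Conflict for B: B → T , and B → , F B
  Overlap: { ',' }
Conflict for B: B → T , and B → f F
  Overlap: { 'f' }

Answer: Yes. F → B F T / F → T f on { ',', '/', 'f' }; B → T ',' / B → '/' T T on { '/' }; B → T ',' / B → ',' F B on { ',' }; B → T ',' / B → f F on { 'f' }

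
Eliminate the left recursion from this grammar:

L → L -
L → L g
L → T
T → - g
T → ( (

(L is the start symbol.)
L → T L'
L' → - L'
L' → g L'
L' → ε
T → - g
T → ( (

L is directly left-recursive. The standard transformation for
  A → A α₁ | ... | A α_m | β₁ | ... | β_n
is
  A  → β₁ A' | ... | β_n A'
  A' → α₁ A' | ... | α_m A' | ε

L → T becomes L → T L'
L → L - becomes L' → - L'
L → L g becomes L' → g L'
Add L' → ε

Productions for other non-terminals are unchanged:
  T → - g
  T → ( (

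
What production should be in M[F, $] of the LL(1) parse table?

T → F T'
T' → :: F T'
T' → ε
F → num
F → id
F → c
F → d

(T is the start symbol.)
Empty (error entry)

To find M[F, $], we find productions for F where $ is in the predict set (PREDICT(N → α) = (FIRST(α) \ {ε}) ∪ (FOLLOW(N) if α ⇒* ε)).

F → num: PREDICT = { 'num' }
F → id: PREDICT = { 'id' }
F → c: PREDICT = { 'c' }
F → d: PREDICT = { 'd' }

M[F, $] is empty (no production applies)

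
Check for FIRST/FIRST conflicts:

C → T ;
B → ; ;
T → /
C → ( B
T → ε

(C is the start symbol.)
No FIRST/FIRST conflicts.

A FIRST/FIRST conflict occurs when two productions N → α and N → β for the same non-terminal have FIRST(α) ∩ FIRST(β) ≠ ∅ (with ε ∈ FIRST of a nullable right-hand side, so two nullable alternatives also conflict).

FIRST sets of the non-terminals at (or reachable through a nullable prefix from) the front of some alternative:
  FIRST(T) = { '/', ε }

Productions for C:
  C → T ;: FIRST = { '/', ';' }
  C → ( B: FIRST = { '(' }
Productions for T:
  T → /: FIRST = { '/' }
  T → ε: FIRST = { ε }
B has only one production, so no FIRST/FIRST conflict is possible there.

All alternatives of each non-terminal have pairwise disjoint FIRST sets.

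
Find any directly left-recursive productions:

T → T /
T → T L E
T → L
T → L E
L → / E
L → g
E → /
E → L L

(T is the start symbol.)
T → T /: LEFT RECURSIVE (starts with T)
T → T L E: LEFT RECURSIVE (starts with T)
T → L: starts with L
T → L E: starts with L
L → / E: starts with '/'
L → g: starts with g
E → /: starts with '/'
E → L L: starts with L

The grammar has direct left recursion on: T.

Answer: Yes, T is left-recursive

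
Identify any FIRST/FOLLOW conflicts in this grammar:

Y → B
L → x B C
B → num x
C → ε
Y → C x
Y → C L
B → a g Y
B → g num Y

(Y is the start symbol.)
A FIRST/FOLLOW conflict occurs when a non-terminal N has a nullable alternative N → β (β ⇒* ε) and another alternative N → α with FIRST(α) ∩ FOLLOW(N) ≠ ∅: on such a lookahead the parser cannot decide between expanding α and letting N vanish via β.

Nullable non-terminals: C.
C has a nullable alternative but only one production, so nothing to check.

B, L, Y have no nullable alternative, so no FIRST/FOLLOW check is needed there.

No FIRST/FOLLOW conflicts found.

Answer: No FIRST/FOLLOW conflicts.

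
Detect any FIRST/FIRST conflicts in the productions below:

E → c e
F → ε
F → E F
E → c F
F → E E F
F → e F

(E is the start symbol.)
Yes. E → c e / E → c F on { 'c' }; F → E F / F → E E F on { 'c' }

A FIRST/FIRST conflict occurs when two productions N → α and N → β for the same non-terminal have FIRST(α) ∩ FIRST(β) ≠ ∅ (with ε ∈ FIRST of a nullable right-hand side, so two nullable alternatives also conflict).

FIRST sets of the non-terminals at (or reachable through a nullable prefix from) the front of some alternative:
  FIRST(E) = { 'c' }

Productions for E:
  E → c e: FIRST = { 'c' }
  E → c F: FIRST = { 'c' }
Productions for F:
  F → ε: FIRST = { ε }
  F → E F: FIRST = { 'c' }
  F → E E F: FIRST = { 'c' }
  F → e F: FIRST = { 'e' }

Conflict for E: E → c e and E → c F
  Overlap: { 'c' }
Conflict for F: F → E F and F → E E F
  Overlap: { 'c' }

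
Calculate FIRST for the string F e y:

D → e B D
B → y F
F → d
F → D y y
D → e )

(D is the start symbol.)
FIRST sets of the non-terminals involved (from the grammar, by fixed-point iteration):
  FIRST(F) = { 'd', 'e' }

To compute FIRST(F e y), process the symbols left to right:
Symbol F is a non-terminal. Add FIRST(F) \ {ε} = { 'd', 'e' }
F is not nullable (ε ∉ FIRST(F)), so stop here.
FIRST(F e y) = { 'd', 'e' }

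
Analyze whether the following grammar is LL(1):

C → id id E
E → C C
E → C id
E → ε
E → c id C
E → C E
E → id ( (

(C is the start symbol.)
A grammar is LL(1) if for each non-terminal N with multiple productions, the predict sets of those productions are pairwise disjoint, where PREDICT(N → α) = (FIRST(α) \ {ε}) ∪ (FOLLOW(N) if α ⇒* ε).

Relevant sets:
  FIRST(C) = { 'id' }
  FOLLOW(E) = { $, 'c', 'id' }

For E:
  PREDICT(E → C C) = { 'id' }
  PREDICT(E → C id) = { 'id' }
  PREDICT(E → ε) = { $, 'c', 'id' }
  PREDICT(E → c id C) = { 'c' }
  PREDICT(E → C E) = { 'id' }
  PREDICT(E → id '(' '(') = { 'id' }
C has a single production, so nothing to check there.

Conflict found: Predict set conflict for E: { 'id' }
The grammar is NOT LL(1).

Answer: No. Predict set conflict for E: { 'id' }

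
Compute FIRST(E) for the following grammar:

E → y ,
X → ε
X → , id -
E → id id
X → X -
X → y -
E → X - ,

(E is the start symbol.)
To compute FIRST(E), examine every production with E on the left-hand side, reading each right-hand side left to right until a non-nullable symbol is reached.

FIRST sets of the other non-terminals involved (by the same procedure, iterated to a fixed point):
  FIRST(X) = { ',', '-', 'y', ε }

From E → y ,:
  - y is a terminal: add 'y' and stop
From E → id id:
  - id is a terminal: add 'id' and stop
From E → X - ,:
  - X is a non-terminal: add FIRST(X) \ {ε} = { ',', '-', 'y' }
    X is nullable, so continue to the next symbol
  - '-' is a terminal: add '-' and stop

Collecting: FIRST(E) = { ',', '-', 'id', 'y' }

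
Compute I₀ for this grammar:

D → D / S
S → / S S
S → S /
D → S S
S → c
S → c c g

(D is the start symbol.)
First, augment the grammar with D' → D
I₀ = CLOSURE({ [D' → . D] }):
  [D' → . D] has the dot before D: add [D → . D / S], [D → . S S]
  [D → . S S] has the dot before S: add [S → . / S S], [S → . S /], [S → . c], [S → . c c g]
No further items can be added.

I₀ = { [D → . D / S], [D → . S S], [D' → . D], [S → . / S S], [S → . S /], [S → . c c g], [S → . c] }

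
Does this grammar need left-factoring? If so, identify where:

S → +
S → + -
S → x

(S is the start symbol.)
Left-factoring is needed when two productions for the same non-terminal
share a common prefix on the right-hand side.

Productions for S:
  S → +
  S → + -
  S → x

Found common prefix '+' in productions for S

Answer: Yes, S has productions with common prefix '+'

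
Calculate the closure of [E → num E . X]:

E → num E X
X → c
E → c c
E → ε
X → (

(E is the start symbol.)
{ [E → num E . X], [X → . (], [X → . c] }

To compute CLOSURE, for each item [A → α.Bβ] where B is a non-terminal, add [B → .γ] for all productions B → γ; repeat for the newly added items until nothing changes.

Start with: [E → num E . X]
  [E → num E . X] has the dot before X: add [X → . c], [X → . (]
No further items can be added.

CLOSURE = { [E → num E . X], [X → . (], [X → . c] }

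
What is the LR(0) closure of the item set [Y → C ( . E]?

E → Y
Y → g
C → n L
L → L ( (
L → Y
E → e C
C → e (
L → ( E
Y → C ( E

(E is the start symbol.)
{ [C → . e (], [C → . n L], [E → . Y], [E → . e C], [Y → . C ( E], [Y → . g], [Y → C ( . E] }

To compute CLOSURE, for each item [A → α.Bβ] where B is a non-terminal, add [B → .γ] for all productions B → γ; repeat for the newly added items until nothing changes.

Start with: [Y → C ( . E]
  [Y → C ( . E] has the dot before E: add [E → . Y], [E → . e C]
  [E → . Y] has the dot before Y: add [Y → . g], [Y → . C ( E]
  [Y → . C ( E] has the dot before C: add [C → . n L], [C → . e (]
No further items can be added.

CLOSURE = { [C → . e (], [C → . n L], [E → . Y], [E → . e C], [Y → . C ( E], [Y → . g], [Y → C ( . E] }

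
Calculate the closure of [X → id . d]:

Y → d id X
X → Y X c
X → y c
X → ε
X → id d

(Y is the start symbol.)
{ [X → id . d] }

To compute CLOSURE, for each item [A → α.Bβ] where B is a non-terminal, add [B → .γ] for all productions B → γ; repeat for the newly added items until nothing changes.

Start with: [X → id . d]
The dot precedes the terminal d, so nothing is added.

CLOSURE = { [X → id . d] }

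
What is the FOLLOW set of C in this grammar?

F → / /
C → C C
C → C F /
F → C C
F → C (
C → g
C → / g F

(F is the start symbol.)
{ $, '(', '/', 'g' }

In C → C C: C is followed by C, add FIRST(C) \ {ε} = { '/', 'g' }
In C → C C: C is at the end; this adds FOLLOW(C) to itself — nothing new
In C → C F /: C is followed by F '/', add FIRST(F '/') \ {ε} = { '/', 'g' }
In F → C C: C is followed by C, add FIRST(C) \ {ε} = { '/', 'g' }
In F → C C: C is at the end, add FOLLOW(F)
In F → C (: C is followed by '(', add FIRST('(') \ {ε} = { '(' }

The FOLLOW sets referred to above (computed the same way, to a fixed point):
  FOLLOW(F) = { $, '(', '/', 'g' }

Taking the union: FOLLOW(C) = { $, '(', '/', 'g' }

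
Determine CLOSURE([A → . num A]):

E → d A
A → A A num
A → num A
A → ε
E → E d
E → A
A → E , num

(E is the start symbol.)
{ [A → . num A] }

Start with: [A → . num A]
The dot precedes the terminal num, so nothing is added.

CLOSURE = { [A → . num A] }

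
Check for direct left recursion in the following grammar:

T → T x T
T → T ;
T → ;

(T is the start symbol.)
Yes, T is left-recursive

T → T x T: LEFT RECURSIVE (starts with T)
T → T ;: LEFT RECURSIVE (starts with T)
T → ;: starts with ';'

The grammar has direct left recursion on: T.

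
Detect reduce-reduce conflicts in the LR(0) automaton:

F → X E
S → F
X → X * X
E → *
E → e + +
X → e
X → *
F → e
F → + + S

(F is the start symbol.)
Augment with F' → F and build the canonical LR(0) collection (I0 = CLOSURE({[F' → . F]}), then GOTO on every symbol after a dot until no new states appear). It has 17 states:
  I0: { [F → . + + S], [F → . X E], [F → . e], [F' → . F], [X → . *], [X → . X * X], [X → . e] }  — shift
  I1: { [X → * .] }  — reduce
  I2: { [F → + . + S] }  — shift
  I3: { [F' → F .] }  — accept
  I4: { [E → . *], [E → . e + +], [F → X . E], [X → X . * X] }  — shift
  I5: { [F → e .], [X → e .] }  — 2 reduces
  I6: { [E → * .], [X → . *], [X → . X * X], [X → . e], [X → X * . X] }  — shift, reduce
  I7: { [F → X E .] }  — reduce
  I8: { [E → e . + +] }  — shift
  I9: { [E → e + . +] }  — shift
  I10: { [E → e + + .] }  — reduce
  I11: { [X → X * X .], [X → X . * X] }  — shift, reduce
  I12: { [X → e .] }  — reduce
  I13: { [X → . *], [X → . X * X], [X → . e], [X → X * . X] }  — shift
  I14: { [F → + + . S], [F → . + + S], [F → . X E], [F → . e], [S → . F], [X → . *], [X → . X * X], [X → . e] }  — shift
  I15: { [S → F .] }  — reduce
  I16: { [F → + + S .] }  — reduce

I5 contains complete items [F → e .], [X → e .] — reduce-reduce conflict.

Answer: Yes — I5: [F → e .] vs [X → e .]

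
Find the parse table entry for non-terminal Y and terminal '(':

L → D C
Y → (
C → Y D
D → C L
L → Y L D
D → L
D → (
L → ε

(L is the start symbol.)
To find M[Y, '('], we find productions for Y where '(' is in the predict set (PREDICT(N → α) = (FIRST(α) \ {ε}) ∪ (FOLLOW(N) if α ⇒* ε)).

Y → (: PREDICT = { '(' }
  '(' is in predict set, so this production goes in M[Y, '(']

M[Y, '('] = Y → (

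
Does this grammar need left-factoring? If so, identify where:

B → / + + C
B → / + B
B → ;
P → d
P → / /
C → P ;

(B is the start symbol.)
Yes, B has productions with common prefix '/ +'

Left-factoring is needed when two productions for the same non-terminal
share a common prefix on the right-hand side.

Productions for B:
  B → / + + C
  B → / + B
  B → ;
Productions for P:
  P → d
  P → / /

Found common prefix '/ +' in productions for B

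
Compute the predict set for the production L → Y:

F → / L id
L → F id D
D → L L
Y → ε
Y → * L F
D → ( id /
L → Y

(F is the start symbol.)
PREDICT(L → Y) = (FIRST(RHS) \ {ε}) ∪ (FOLLOW(L) if ε ∈ FIRST(RHS), i.e. RHS ⇒* ε)
FIRST(Y) = { '*', ε }
FIRST(Y) = { '*', ε }
ε ∈ FIRST(Y) (the right-hand side is nullable), so add FOLLOW(L) = { '*', '/', 'id' }
PREDICT(L → Y) = { '*', '/', 'id' }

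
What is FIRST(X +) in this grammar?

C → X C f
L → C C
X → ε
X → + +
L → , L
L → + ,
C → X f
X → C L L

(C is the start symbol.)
{ '+', 'f' }

FIRST sets of the non-terminals involved (from the grammar, by fixed-point iteration):
  FIRST(X) = { '+', 'f', ε }

To compute FIRST(X +), process the symbols left to right:
Symbol X is a non-terminal. Add FIRST(X) \ {ε} = { '+', 'f' }
X is nullable (ε ∈ FIRST(X)), continue to the next symbol.
Symbol + is a terminal. Add '+' and stop.
FIRST(X +) = { '+', 'f' }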